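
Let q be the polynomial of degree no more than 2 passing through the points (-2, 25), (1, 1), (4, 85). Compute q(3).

Using the Lagrange interpolation formula with nodes -2, 1, 4:
  L_0(s) = (s - 1)(s - 4) / 18
  L_1(s) = (s + 2)(s - 4) / -9
  L_2(s) = (s + 2)(s - 1) / 18
Then q(s) = 25·L_0(s) + 1·L_1(s) + 85·L_2(s).
Expanding and collecting terms gives q(s) = 6s² - 2s - 3.
Evaluating at s = 3: q(3) = 45.

45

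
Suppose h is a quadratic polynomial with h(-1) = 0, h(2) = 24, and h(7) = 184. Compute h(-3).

Using the Lagrange interpolation formula with nodes -1, 2, 7:
  L_0(t) = (t - 2)(t - 7) / 24
  L_1(t) = (t + 1)(t - 7) / -15
  L_2(t) = (t + 1)(t - 2) / 40
Then h(t) = 0·L_0(t) + 24·L_1(t) + 184·L_2(t).
Expanding and collecting terms gives h(t) = 3t² + 5t + 2.
Evaluating at t = -3: h(-3) = 14.

14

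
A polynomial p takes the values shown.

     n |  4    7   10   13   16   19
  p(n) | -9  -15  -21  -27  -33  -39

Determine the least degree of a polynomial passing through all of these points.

Forward differences of the values at n = 4, 7, 10, 13, 16, 19:
  p  : -9  -15  -21  -27  -33  -39
  Δ  : -6  -6  -6  -6  -6
  Δ^2: 0  0  0  0
  Δ^3: 0  0  0
  Δ^4: 0  0
  Δ^5: 0
The first differences are constant (-6) and nonzero, while all higher differences vanish, so the minimal degree is 1.

1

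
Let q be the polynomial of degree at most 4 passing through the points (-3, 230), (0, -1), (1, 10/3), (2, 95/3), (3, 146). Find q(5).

3362/3

Using the Lagrange interpolation formula with nodes -3, 0, 1, 2, 3:
  L_0(t) = t(t - 1)(t - 2)(t - 3) / 360
  L_1(t) = (t + 3)(t - 1)(t - 2)(t - 3) / -18
  L_2(t) = (t + 3)t(t - 2)(t - 3) / 8
  L_3(t) = (t + 3)t(t - 1)(t - 3) / -10
  L_4(t) = (t + 3)t(t - 1)(t - 2) / 36
Then q(t) = 230·L_0(t) - 1·L_1(t) + 10/3·L_2(t) + 95/3·L_3(t) + 146·L_4(t).
Expanding and collecting terms gives q(t) = 2t⁴ - (5/3)t³ + 3t² + t - 1.
Evaluating at t = 5: q(5) = 3362/3.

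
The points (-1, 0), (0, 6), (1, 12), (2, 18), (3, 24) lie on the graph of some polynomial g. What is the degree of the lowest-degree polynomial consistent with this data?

1

Forward differences of the values at x = -1, 0, 1, 2, 3:
  g  : 0  6  12  18  24
  Δ  : 6  6  6  6
  Δ^2: 0  0  0
  Δ^3: 0  0
  Δ^4: 0
The first differences are constant (6) and nonzero, while all higher differences vanish, so the minimal degree is 1.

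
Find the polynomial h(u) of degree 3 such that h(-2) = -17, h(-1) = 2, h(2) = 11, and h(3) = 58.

Write h(u) = au^3 + bu^2 + cu + d. Substituting each data point gives a linear system:
  -8a + 4b - 2c + d = -17
  -a + b - c + d = 2
  8a + 4b + 2c + d = 11
  27a + 9b + 3c + d = 58
Solving the system yields a = 3, b = -1, c = -5, d = 1.
So h(u) = 3u³ - u² - 5u + 1.
Check: h(-1) = 2. ✓

h(u) = 3u^3 - u^2 - 5u + 1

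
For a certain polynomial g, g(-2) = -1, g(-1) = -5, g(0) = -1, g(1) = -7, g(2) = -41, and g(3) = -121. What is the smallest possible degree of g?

3

Forward differences of the values at x = -2, -1, 0, 1, 2, 3:
  g  : -1  -5  -1  -7  -41  -121
  Δ  : -4  4  -6  -34  -80
  Δ^2: 8  -10  -28  -46
  Δ^3: -18  -18  -18
  Δ^4: 0  0
  Δ^5: 0
The third differences are constant (-18) and nonzero, while all higher differences vanish, so the minimal degree is 3.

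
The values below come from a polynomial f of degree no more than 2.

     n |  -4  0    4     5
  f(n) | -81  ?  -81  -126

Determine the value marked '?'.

The 3 known points determine the degree-2 polynomial uniquely.
Write f(n) = an^2 + bn + c. Substituting each data point gives a linear system:
  16a - 4b + c = -81
  16a + 4b + c = -81
  25a + 5b + c = -126
Solving the system yields a = -5, b = 0, c = -1.
So f(n) = -5n^2 - 1.
Then f(0) = -1.

-1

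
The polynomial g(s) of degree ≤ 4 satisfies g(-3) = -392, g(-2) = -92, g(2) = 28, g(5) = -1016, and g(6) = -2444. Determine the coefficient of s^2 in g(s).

3

Write g(s) = as^4 + bs^3 + cs^2 + ds + e. Substituting each data point gives a linear system:
  81a - 27b + 9c - 3d + e = -392
  16a - 8b + 4c - 2d + e = -92
  16a + 8b + 4c + 2d + e = 28
  625a + 125b + 25c + 5d + e = -1016
  1296a + 216b + 36c + 6d + e = -2444
Solving the system yields a = -3, b = 6, c = 3, d = 6, e = 4.
So g(s) = -3s^4 + 6s^3 + 3s^2 + 6s + 4.
The coefficient of s^2 is 3.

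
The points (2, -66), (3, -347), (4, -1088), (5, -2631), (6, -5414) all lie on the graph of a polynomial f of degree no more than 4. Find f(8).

Forward differences of the values at u = 2, 3, 4, 5, 6:
  f  : -66  -347  -1088  -2631  -5414
  Δ  : -281  -741  -1543  -2783
  Δ^2: -460  -802  -1240
  Δ^3: -342  -438
  Δ^4: -96
The fourth differences are constant, confirming degree 4.
Interpolating (Newton forward form) and evaluating at u = 8 gives f(8) = -16932.

-16932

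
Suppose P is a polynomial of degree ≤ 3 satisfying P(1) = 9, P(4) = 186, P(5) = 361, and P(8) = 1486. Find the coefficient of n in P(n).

Write P(n) = an^3 + bn^2 + cn + d. Substituting each data point gives a linear system:
  a + b + c + d = 9
  64a + 16b + 4c + d = 186
  125a + 25b + 5c + d = 361
  512a + 64b + 8c + d = 1486
Solving the system yields a = 3, b = -1, c = 1, d = 6.
So P(n) = 3n^3 - n^2 + n + 6.
The coefficient of n is 1.

1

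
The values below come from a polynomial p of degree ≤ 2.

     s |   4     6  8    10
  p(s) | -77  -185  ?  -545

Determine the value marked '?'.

-341

On equispaced nodes a degree-2 polynomial has vanishing third forward difference, so
  - p(4) + 3·p(6) - 3·p(8) + p(10) = 0.
Substituting the known values and solving for p(8):
  -3·p(8) = 1023
  p(8) = -341.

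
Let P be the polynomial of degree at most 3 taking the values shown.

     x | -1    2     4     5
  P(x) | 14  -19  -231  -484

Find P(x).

P(x) = -5x^3 + 6x^2 - 2x + 1

Using the Lagrange interpolation formula with nodes -1, 2, 4, 5:
  L_0(x) = (x - 2)(x - 4)(x - 5) / -90
  L_1(x) = (x + 1)(x - 4)(x - 5) / 18
  L_2(x) = (x + 1)(x - 2)(x - 5) / -10
  L_3(x) = (x + 1)(x - 2)(x - 4) / 18
Then P(x) = 14·L_0(x) - 19·L_1(x) - 231·L_2(x) - 484·L_3(x).
Expanding and collecting terms gives P(x) = -5x³ + 6x² - 2x + 1.
Check: P(5) = -484. ✓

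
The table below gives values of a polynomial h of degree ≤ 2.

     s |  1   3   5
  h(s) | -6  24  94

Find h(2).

4

Forward differences of the values at s = 1, 3, 5:
  h  : -6  24  94
  Δ  : 30  70
  Δ^2: 40
The second differences are constant, confirming degree 2.
Interpolating (Newton forward form) and evaluating at s = 2 gives h(2) = 4.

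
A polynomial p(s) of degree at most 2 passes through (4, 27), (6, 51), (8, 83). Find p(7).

Write p(s) = as^2 + bs + c. Substituting each data point gives a linear system:
  16a + 4b + c = 27
  36a + 6b + c = 51
  64a + 8b + c = 83
Solving the system yields a = 1, b = 2, c = 3.
So p(s) = s² + 2s + 3.
Then p(7) = 66.

66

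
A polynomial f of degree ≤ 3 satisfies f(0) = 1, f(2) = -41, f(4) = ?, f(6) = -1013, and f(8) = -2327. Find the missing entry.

-315

The 4 known points determine the degree-3 polynomial uniquely.
Write f(s) = as^3 + bs^2 + cs + d. Substituting each data point gives a linear system:
  d = 1
  8a + 4b + 2c + d = -41
  216a + 36b + 6c + d = -1013
  512a + 64b + 8c + d = -2327
Solving the system yields a = -4, b = -5, c = 5, d = 1.
So f(s) = -4s^3 - 5s^2 + 5s + 1.
Then f(4) = -315.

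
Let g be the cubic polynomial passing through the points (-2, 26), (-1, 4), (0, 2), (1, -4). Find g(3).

-124

Using the Lagrange interpolation formula with nodes -2, -1, 0, 1:
  L_0(s) = (s + 1)s(s - 1) / -6
  L_1(s) = (s + 2)s(s - 1) / 2
  L_2(s) = (s + 2)(s + 1)(s - 1) / -2
  L_3(s) = (s + 2)(s + 1)s / 6
Then g(s) = 26·L_0(s) + 4·L_1(s) + 2·L_2(s) - 4·L_3(s).
Expanding and collecting terms gives g(s) = -4s³ - 2s² + 2.
Evaluating at s = 3: g(3) = -124.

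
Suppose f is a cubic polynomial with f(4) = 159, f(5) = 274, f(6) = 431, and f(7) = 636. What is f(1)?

Forward differences of the values at u = 4, 5, 6, 7:
  f  : 159  274  431  636
  Δ  : 115  157  205
  Δ^2: 42  48
  Δ^3: 6
The third differences are constant, confirming degree 3.
Interpolating (Newton forward form) and evaluating at u = 1 gives f(1) = 6.

6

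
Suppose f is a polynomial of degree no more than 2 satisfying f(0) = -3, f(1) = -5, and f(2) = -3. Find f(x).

f(x) = 2x^2 - 4x - 3

Using the Lagrange interpolation formula with nodes 0, 1, 2:
  L_0(x) = (x - 1)(x - 2) / 2
  L_1(x) = x(x - 2) / -1
  L_2(x) = x(x - 1) / 2
Then f(x) = -3·L_0(x) - 5·L_1(x) - 3·L_2(x).
Expanding and collecting terms gives f(x) = 2x^2 - 4x - 3.
Check: f(1) = -5. ✓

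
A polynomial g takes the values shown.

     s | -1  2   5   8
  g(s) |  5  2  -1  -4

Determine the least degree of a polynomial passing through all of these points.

Forward differences of the values at s = -1, 2, 5, 8:
  g  : 5  2  -1  -4
  Δ  : -3  -3  -3
  Δ^2: 0  0
  Δ^3: 0
The first differences are constant (-3) and nonzero, while all higher differences vanish, so the minimal degree is 1.

1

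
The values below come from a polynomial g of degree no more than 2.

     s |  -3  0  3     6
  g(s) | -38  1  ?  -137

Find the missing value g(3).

-32

On equispaced nodes a degree-2 polynomial has vanishing third forward difference, so
  - g(-3) + 3·g(0) - 3·g(3) + g(6) = 0.
Substituting the known values and solving for g(3):
  -3·g(3) = 96
  g(3) = -32.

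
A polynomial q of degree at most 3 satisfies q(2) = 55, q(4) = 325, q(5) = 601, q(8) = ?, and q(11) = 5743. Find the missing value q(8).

The 4 known points determine the degree-3 polynomial uniquely.
Write q(x) = ax^3 + bx^2 + cx + d. Substituting each data point gives a linear system:
  8a + 4b + 2c + d = 55
  64a + 16b + 4c + d = 325
  125a + 25b + 5c + d = 601
  1331a + 121b + 11c + d = 5743
Solving the system yields a = 4, b = 3, c = 5, d = 1.
So q(x) = 4x³ + 3x² + 5x + 1.
Then q(8) = 2281.

2281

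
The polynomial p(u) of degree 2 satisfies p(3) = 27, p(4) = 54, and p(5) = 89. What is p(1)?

Using the Lagrange interpolation formula with nodes 3, 4, 5:
  L_0(u) = (u - 4)(u - 5) / 2
  L_1(u) = (u - 3)(u - 5) / -1
  L_2(u) = (u - 3)(u - 4) / 2
Then p(u) = 27·L_0(u) + 54·L_1(u) + 89·L_2(u).
Expanding and collecting terms gives p(u) = 4u^2 - u - 6.
Evaluating at u = 1: p(1) = -3.

-3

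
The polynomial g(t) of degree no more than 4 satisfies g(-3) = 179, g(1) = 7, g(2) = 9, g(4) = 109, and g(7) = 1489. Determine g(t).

Using the Lagrange interpolation formula with nodes -3, 1, 2, 4, 7:
  L_0(t) = (t - 1)(t - 2)(t - 4)(t - 7) / 1400
  L_1(t) = (t + 3)(t - 2)(t - 4)(t - 7) / -72
  L_2(t) = (t + 3)(t - 1)(t - 4)(t - 7) / 50
  L_3(t) = (t + 3)(t - 1)(t - 2)(t - 7) / -126
  L_4(t) = (t + 3)(t - 1)(t - 2)(t - 4) / 900
Then g(t) = 179·L_0(t) + 7·L_1(t) + 9·L_2(t) + 109·L_3(t) + 1489·L_4(t).
Expanding and collecting terms gives g(t) = t^4 - 3t^3 + 2t^2 + 2t + 5.
Check: g(2) = 9. ✓

g(t) = t^4 - 3t^3 + 2t^2 + 2t + 5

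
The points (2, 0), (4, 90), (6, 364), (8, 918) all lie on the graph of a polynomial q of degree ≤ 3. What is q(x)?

Write q(x) = ax^3 + bx^2 + cx + d. Substituting each data point gives a linear system:
  8a + 4b + 2c + d = 0
  64a + 16b + 4c + d = 90
  216a + 36b + 6c + d = 364
  512a + 64b + 8c + d = 918
Solving the system yields a = 2, b = -1, c = -5, d = -2.
So q(x) = 2x^3 - x^2 - 5x - 2.
Check: q(8) = 918. ✓

q(x) = 2x^3 - x^2 - 5x - 2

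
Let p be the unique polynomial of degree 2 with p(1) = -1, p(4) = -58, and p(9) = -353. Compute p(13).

Write p(n) = an^2 + bn + c. Substituting each data point gives a linear system:
  a + b + c = -1
  16a + 4b + c = -58
  81a + 9b + c = -353
Solving the system yields a = -5, b = 6, c = -2.
So p(n) = -5n^2 + 6n - 2.
Then p(13) = -769.

-769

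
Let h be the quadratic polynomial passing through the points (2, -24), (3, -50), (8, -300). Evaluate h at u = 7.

Write h(u) = au^2 + bu + c. Substituting each data point gives a linear system:
  4a + 2b + c = -24
  9a + 3b + c = -50
  64a + 8b + c = -300
Solving the system yields a = -4, b = -6, c = 4.
So h(u) = -4u^2 - 6u + 4.
Then h(7) = -234.

-234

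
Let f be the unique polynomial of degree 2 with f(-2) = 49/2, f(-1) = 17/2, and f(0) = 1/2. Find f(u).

Using the Lagrange interpolation formula with nodes -2, -1, 0:
  L_0(u) = (u + 1)u / 2
  L_1(u) = (u + 2)u / -1
  L_2(u) = (u + 2)(u + 1) / 2
Then f(u) = 49/2·L_0(u) + 17/2·L_1(u) + 1/2·L_2(u).
Expanding and collecting terms gives f(u) = 4u^2 - 4u + 1/2.
Check: f(0) = 1/2. ✓

f(u) = 4u^2 - 4u + 1/2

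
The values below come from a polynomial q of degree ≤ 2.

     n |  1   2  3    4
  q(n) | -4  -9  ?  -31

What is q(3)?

On equispaced nodes a degree-2 polynomial has vanishing third forward difference, so
  - q(1) + 3·q(2) - 3·q(3) + q(4) = 0.
Substituting the known values and solving for q(3):
  -3·q(3) = 54
  q(3) = -18.

-18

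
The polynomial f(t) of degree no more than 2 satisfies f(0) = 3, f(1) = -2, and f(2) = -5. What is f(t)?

f(t) = t^2 - 6t + 3

Write f(t) = at^2 + bt + c. Substituting each data point gives a linear system:
  c = 3
  a + b + c = -2
  4a + 2b + c = -5
Solving the system yields a = 1, b = -6, c = 3.
So f(t) = t^2 - 6t + 3.
Check: f(0) = 3. ✓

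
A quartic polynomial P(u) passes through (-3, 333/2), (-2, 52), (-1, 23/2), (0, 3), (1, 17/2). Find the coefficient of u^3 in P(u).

Write P(u) = au^4 + bu^3 + cu^2 + du + e. Substituting each data point gives a linear system:
  81a - 27b + 9c - 3d + e = 333/2
  16a - 8b + 4c - 2d + e = 52
  a - b + c - d + e = 23/2
  e = 3
  a + b + c + d + e = 17/2
Solving the system yields a = 1, b = -1, c = 6, d = -1/2, e = 3.
So P(u) = u^4 - u^3 + 6u^2 - (1/2)u + 3.
The coefficient of u^3 is -1.

-1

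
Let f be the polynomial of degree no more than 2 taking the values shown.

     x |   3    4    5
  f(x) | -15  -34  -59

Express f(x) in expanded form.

f(x) = -3x^2 + 2x + 6

Using the Lagrange interpolation formula with nodes 3, 4, 5:
  L_0(x) = (x - 4)(x - 5) / 2
  L_1(x) = (x - 3)(x - 5) / -1
  L_2(x) = (x - 3)(x - 4) / 2
Then f(x) = -15·L_0(x) - 34·L_1(x) - 59·L_2(x).
Expanding and collecting terms gives f(x) = -3x² + 2x + 6.
Check: f(3) = -15. ✓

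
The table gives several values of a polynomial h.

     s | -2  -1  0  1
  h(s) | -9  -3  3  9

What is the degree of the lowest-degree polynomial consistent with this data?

Forward differences of the values at s = -2, -1, 0, 1:
  h  : -9  -3  3  9
  Δ  : 6  6  6
  Δ^2: 0  0
  Δ^3: 0
The first differences are constant (6) and nonzero, while all higher differences vanish, so the minimal degree is 1.

1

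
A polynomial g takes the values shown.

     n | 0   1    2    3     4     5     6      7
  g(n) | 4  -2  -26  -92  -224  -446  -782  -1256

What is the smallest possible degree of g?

Forward differences of the values at n = 0, 1, 2, 3, 4, 5, 6, 7:
  g  : 4  -2  -26  -92  -224  -446  -782  -1256
  Δ  : -6  -24  -66  -132  -222  -336  -474
  Δ^2: -18  -42  -66  -90  -114  -138
  Δ^3: -24  -24  -24  -24  -24
  Δ^4: 0  0  0  0
  Δ^5: 0  0  0
  Δ^6: 0  0
  Δ^7: 0
The third differences are constant (-24) and nonzero, while all higher differences vanish, so the minimal degree is 3.

3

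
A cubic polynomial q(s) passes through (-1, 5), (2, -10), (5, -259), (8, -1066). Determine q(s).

Write q(s) = as^3 + bs^2 + cs + d. Substituting each data point gives a linear system:
  -a + b - c + d = 5
  8a + 4b + 2c + d = -10
  125a + 25b + 5c + d = -259
  512a + 64b + 8c + d = -1066
Solving the system yields a = -2, b = -1, c = 2, d = 6.
So q(s) = -2s^3 - s^2 + 2s + 6.
Check: q(-1) = 5. ✓

q(s) = -2s^3 - s^2 + 2s + 6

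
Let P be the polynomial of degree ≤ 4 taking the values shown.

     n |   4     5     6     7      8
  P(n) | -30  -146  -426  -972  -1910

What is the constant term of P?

-6

Write P(n) = an^4 + bn^3 + cn^2 + dn + e. Substituting each data point gives a linear system:
  256a + 64b + 16c + 4d + e = -30
  625a + 125b + 25c + 5d + e = -146
  1296a + 216b + 36c + 6d + e = -426
  2401a + 343b + 49c + 7d + e = -972
  4096a + 512b + 64c + 8d + e = -1910
Solving the system yields a = -1, b = 5, c = -6, d = 2, e = -6.
So P(n) = -n^4 + 5n^3 - 6n^2 + 2n - 6.
The constant term is -6.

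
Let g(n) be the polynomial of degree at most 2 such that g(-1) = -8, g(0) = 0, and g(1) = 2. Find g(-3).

Write g(n) = an^2 + bn + c. Substituting each data point gives a linear system:
  a - b + c = -8
  c = 0
  a + b + c = 2
Solving the system yields a = -3, b = 5, c = 0.
So g(n) = -3n² + 5n.
Then g(-3) = -42.

-42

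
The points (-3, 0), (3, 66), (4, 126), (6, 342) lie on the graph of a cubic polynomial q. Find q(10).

1326

Write q(n) = an^3 + bn^2 + cn + d. Substituting each data point gives a linear system:
  -27a + 9b - 3c + d = 0
  27a + 9b + 3c + d = 66
  64a + 16b + 4c + d = 126
  216a + 36b + 6c + d = 342
Solving the system yields a = 1, b = 3, c = 2, d = 6.
So q(n) = n^3 + 3n^2 + 2n + 6.
Then q(10) = 1326.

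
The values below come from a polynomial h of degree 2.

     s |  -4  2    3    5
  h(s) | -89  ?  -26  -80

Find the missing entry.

The 3 known points determine the degree-2 polynomial uniquely.
Write h(s) = as^2 + bs + c. Substituting each data point gives a linear system:
  16a - 4b + c = -89
  9a + 3b + c = -26
  25a + 5b + c = -80
Solving the system yields a = -4, b = 5, c = -5.
So h(s) = -4s² + 5s - 5.
Then h(2) = -11.

-11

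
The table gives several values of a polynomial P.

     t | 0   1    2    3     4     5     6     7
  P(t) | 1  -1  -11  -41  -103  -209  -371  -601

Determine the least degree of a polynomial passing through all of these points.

3

Forward differences of the values at t = 0, 1, 2, 3, 4, 5, 6, 7:
  P  : 1  -1  -11  -41  -103  -209  -371  -601
  Δ  : -2  -10  -30  -62  -106  -162  -230
  Δ^2: -8  -20  -32  -44  -56  -68
  Δ^3: -12  -12  -12  -12  -12
  Δ^4: 0  0  0  0
  Δ^5: 0  0  0
  Δ^6: 0  0
  Δ^7: 0
The third differences are constant (-12) and nonzero, while all higher differences vanish, so the minimal degree is 3.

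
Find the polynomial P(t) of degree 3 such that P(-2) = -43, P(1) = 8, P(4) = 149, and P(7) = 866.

P(t) = 3t^3 - 4t^2 + 4t + 5

Using the Lagrange interpolation formula with nodes -2, 1, 4, 7:
  L_0(t) = (t - 1)(t - 4)(t - 7) / -162
  L_1(t) = (t + 2)(t - 4)(t - 7) / 54
  L_2(t) = (t + 2)(t - 1)(t - 7) / -54
  L_3(t) = (t + 2)(t - 1)(t - 4) / 162
Then P(t) = -43·L_0(t) + 8·L_1(t) + 149·L_2(t) + 866·L_3(t).
Expanding and collecting terms gives P(t) = 3t^3 - 4t^2 + 4t + 5.
Check: P(1) = 8. ✓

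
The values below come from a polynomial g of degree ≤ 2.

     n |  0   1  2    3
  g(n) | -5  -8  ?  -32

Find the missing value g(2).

-17

The 3 known points determine the degree-2 polynomial uniquely.
Write g(n) = an^2 + bn + c. Substituting each data point gives a linear system:
  c = -5
  a + b + c = -8
  9a + 3b + c = -32
Solving the system yields a = -3, b = 0, c = -5.
So g(n) = -3n² - 5.
Then g(2) = -17.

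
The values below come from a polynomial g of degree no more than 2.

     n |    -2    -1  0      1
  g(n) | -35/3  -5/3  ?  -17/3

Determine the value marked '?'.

1/3

On equispaced nodes a degree-2 polynomial has vanishing third forward difference, so
  - g(-2) + 3·g(-1) - 3·g(0) + g(1) = 0.
Substituting the known values and solving for g(0):
  -3·g(0) = -1
  g(0) = 1/3.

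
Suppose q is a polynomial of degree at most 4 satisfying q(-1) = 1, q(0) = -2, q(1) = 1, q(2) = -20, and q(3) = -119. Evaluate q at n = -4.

-14

Write q(n) = an^4 + bn^3 + cn^2 + dn + e. Substituting each data point gives a linear system:
  a - b + c - d + e = 1
  e = -2
  a + b + c + d + e = 1
  16a + 8b + 4c + 2d + e = -20
  81a + 27b + 9c + 3d + e = -119
Solving the system yields a = -1, b = -3, c = 4, d = 3, e = -2.
So q(n) = -n^4 - 3n^3 + 4n^2 + 3n - 2.
Then q(-4) = -14.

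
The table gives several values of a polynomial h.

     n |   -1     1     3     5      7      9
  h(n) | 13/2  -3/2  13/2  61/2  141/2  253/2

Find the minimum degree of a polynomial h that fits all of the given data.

2

Forward differences of the values at n = -1, 1, 3, 5, 7, 9:
  h  : 13/2  -3/2  13/2  61/2  141/2  253/2
  Δ  : -8  8  24  40  56
  Δ^2: 16  16  16  16
  Δ^3: 0  0  0
  Δ^4: 0  0
  Δ^5: 0
The second differences are constant (16) and nonzero, while all higher differences vanish, so the minimal degree is 2.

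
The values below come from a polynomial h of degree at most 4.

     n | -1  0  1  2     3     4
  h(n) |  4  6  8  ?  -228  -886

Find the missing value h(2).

The 5 known points determine the degree-4 polynomial uniquely.
Write h(n) = an^4 + bn^3 + cn^2 + dn + e. Substituting each data point gives a linear system:
  a - b + c - d + e = 4
  e = 6
  a + b + c + d + e = 8
  81a + 27b + 9c + 3d + e = -228
  256a + 64b + 16c + 4d + e = -886
Solving the system yields a = -5, b = 5, c = 5, d = -3, e = 6.
So h(n) = -5n^4 + 5n^3 + 5n^2 - 3n + 6.
Then h(2) = -20.

-20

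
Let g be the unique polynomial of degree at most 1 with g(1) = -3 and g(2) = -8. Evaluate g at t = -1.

7

Using the Lagrange interpolation formula with nodes 1, 2:
  L_0(t) = (t - 2) / -1
  L_1(t) = (t - 1) / 1
Then g(t) = -3·L_0(t) - 8·L_1(t).
Expanding and collecting terms gives g(t) = -5t + 2.
Evaluating at t = -1: g(-1) = 7.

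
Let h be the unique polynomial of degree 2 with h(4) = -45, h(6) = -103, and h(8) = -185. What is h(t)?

Write h(t) = at^2 + bt + c. Substituting each data point gives a linear system:
  16a + 4b + c = -45
  36a + 6b + c = -103
  64a + 8b + c = -185
Solving the system yields a = -3, b = 1, c = -1.
So h(t) = -3t^2 + t - 1.
Check: h(8) = -185. ✓

h(t) = -3t^2 + t - 1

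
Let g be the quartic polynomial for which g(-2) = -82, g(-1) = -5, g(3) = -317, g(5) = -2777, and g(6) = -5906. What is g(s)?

g(s) = -5s^4 + 2s^3 + 4s^2 - 2

Using the Lagrange interpolation formula with nodes -2, -1, 3, 5, 6:
  L_0(s) = (s + 1)(s - 3)(s - 5)(s - 6) / 280
  L_1(s) = (s + 2)(s - 3)(s - 5)(s - 6) / -168
  L_2(s) = (s + 2)(s + 1)(s - 5)(s - 6) / 120
  L_3(s) = (s + 2)(s + 1)(s - 3)(s - 6) / -84
  L_4(s) = (s + 2)(s + 1)(s - 3)(s - 5) / 168
Then g(s) = -82·L_0(s) - 5·L_1(s) - 317·L_2(s) - 2777·L_3(s) - 5906·L_4(s).
Expanding and collecting terms gives g(s) = -5s^4 + 2s^3 + 4s^2 - 2.
Check: g(-2) = -82. ✓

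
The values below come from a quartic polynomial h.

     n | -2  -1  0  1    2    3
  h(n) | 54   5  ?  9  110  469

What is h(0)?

-2

On equispaced nodes a degree-4 polynomial has vanishing fifth forward difference, so
  - h(-2) + 5·h(-1) - 10·h(0) + 10·h(1) - 5·h(2) + h(3) = 0.
Substituting the known values and solving for h(0):
  -10·h(0) = 20
  h(0) = -2.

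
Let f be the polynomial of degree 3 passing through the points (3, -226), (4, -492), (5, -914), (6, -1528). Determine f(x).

f(x) = -6x^3 - 6x^2 - 2x - 4

Write f(x) = ax^3 + bx^2 + cx + d. Substituting each data point gives a linear system:
  27a + 9b + 3c + d = -226
  64a + 16b + 4c + d = -492
  125a + 25b + 5c + d = -914
  216a + 36b + 6c + d = -1528
Solving the system yields a = -6, b = -6, c = -2, d = -4.
So f(x) = -6x^3 - 6x^2 - 2x - 4.
Check: f(3) = -226. ✓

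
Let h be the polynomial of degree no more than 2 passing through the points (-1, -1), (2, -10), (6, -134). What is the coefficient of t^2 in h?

Write h(t) = at^2 + bt + c. Substituting each data point gives a linear system:
  a - b + c = -1
  4a + 2b + c = -10
  36a + 6b + c = -134
Solving the system yields a = -4, b = 1, c = 4.
So h(t) = -4t^2 + t + 4.
The leading coefficient is -4.

-4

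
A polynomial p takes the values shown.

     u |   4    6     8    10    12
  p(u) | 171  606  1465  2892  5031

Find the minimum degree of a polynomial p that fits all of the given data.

Forward differences of the values at u = 4, 6, 8, 10, 12:
  p  : 171  606  1465  2892  5031
  Δ  : 435  859  1427  2139
  Δ^2: 424  568  712
  Δ^3: 144  144
  Δ^4: 0
The third differences are constant (144) and nonzero, while all higher differences vanish, so the minimal degree is 3.

3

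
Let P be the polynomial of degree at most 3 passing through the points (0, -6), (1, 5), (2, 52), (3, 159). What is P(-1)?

Forward differences of the values at t = 0, 1, 2, 3:
  P  : -6  5  52  159
  Δ  : 11  47  107
  Δ^2: 36  60
  Δ^3: 24
The third differences are constant, confirming degree 3.
Interpolating (Newton forward form) and evaluating at t = -1 gives P(-1) = -5.

-5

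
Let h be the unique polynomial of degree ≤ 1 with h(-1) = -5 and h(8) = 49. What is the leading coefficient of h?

6

Write h(x) = ax + b. Substituting each data point gives a linear system:
  -a + b = -5
  8a + b = 49
Solving the system yields a = 6, b = 1.
So h(x) = 6x + 1.
The leading coefficient is 6.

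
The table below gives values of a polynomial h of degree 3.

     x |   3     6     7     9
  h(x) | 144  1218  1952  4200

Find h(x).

Using the Lagrange interpolation formula with nodes 3, 6, 7, 9:
  L_0(x) = (x - 6)(x - 7)(x - 9) / -72
  L_1(x) = (x - 3)(x - 7)(x - 9) / 9
  L_2(x) = (x - 3)(x - 6)(x - 9) / -8
  L_3(x) = (x - 3)(x - 6)(x - 7) / 36
Then h(x) = 144·L_0(x) + 1218·L_1(x) + 1952·L_2(x) + 4200·L_3(x).
Expanding and collecting terms gives h(x) = 6x^3 - 2x^2 - 2x + 6.
Check: h(9) = 4200. ✓

h(x) = 6x^3 - 2x^2 - 2x + 6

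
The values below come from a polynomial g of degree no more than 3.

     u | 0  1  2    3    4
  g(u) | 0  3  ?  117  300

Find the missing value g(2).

On equispaced nodes a degree-3 polynomial has vanishing fourth forward difference, so
  g(0) - 4·g(1) + 6·g(2) - 4·g(3) + g(4) = 0.
Substituting the known values and solving for g(2):
  6·g(2) = 180
  g(2) = 30.

30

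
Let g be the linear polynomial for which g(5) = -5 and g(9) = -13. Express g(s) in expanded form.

g(s) = -2s + 5

Using the Lagrange interpolation formula with nodes 5, 9:
  L_0(s) = (s - 9) / -4
  L_1(s) = (s - 5) / 4
Then g(s) = -5·L_0(s) - 13·L_1(s).
Expanding and collecting terms gives g(s) = -2s + 5.
Check: g(9) = -13. ✓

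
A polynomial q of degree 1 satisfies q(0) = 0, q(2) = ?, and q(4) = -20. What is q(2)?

On equispaced nodes a degree-1 polynomial has vanishing second forward difference, so
  q(0) - 2·q(2) + q(4) = 0.
Substituting the known values and solving for q(2):
  -2·q(2) = 20
  q(2) = -10.

-10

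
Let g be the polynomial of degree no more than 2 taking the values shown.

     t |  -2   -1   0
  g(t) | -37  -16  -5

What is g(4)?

Using the Lagrange interpolation formula with nodes -2, -1, 0:
  L_0(t) = (t + 1)t / 2
  L_1(t) = (t + 2)t / -1
  L_2(t) = (t + 2)(t + 1) / 2
Then g(t) = -37·L_0(t) - 16·L_1(t) - 5·L_2(t).
Expanding and collecting terms gives g(t) = -5t^2 + 6t - 5.
Evaluating at t = 4: g(4) = -61.

-61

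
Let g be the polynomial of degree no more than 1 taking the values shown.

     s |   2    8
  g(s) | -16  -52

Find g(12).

-76

Write g(s) = as + b. Substituting each data point gives a linear system:
  2a + b = -16
  8a + b = -52
Solving the system yields a = -6, b = -4.
So g(s) = -6s - 4.
Then g(12) = -76.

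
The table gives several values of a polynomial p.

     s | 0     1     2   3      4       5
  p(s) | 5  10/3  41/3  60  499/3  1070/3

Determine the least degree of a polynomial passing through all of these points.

3

Forward differences of the values at s = 0, 1, 2, 3, 4, 5:
  p  : 5  10/3  41/3  60  499/3  1070/3
  Δ  : -5/3  31/3  139/3  319/3  571/3
  Δ^2: 12  36  60  84
  Δ^3: 24  24  24
  Δ^4: 0  0
  Δ^5: 0
The third differences are constant (24) and nonzero, while all higher differences vanish, so the minimal degree is 3.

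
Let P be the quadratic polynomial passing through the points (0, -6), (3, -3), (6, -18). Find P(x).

P(x) = -x^2 + 4x - 6

Using the Lagrange interpolation formula with nodes 0, 3, 6:
  L_0(x) = (x - 3)(x - 6) / 18
  L_1(x) = x(x - 6) / -9
  L_2(x) = x(x - 3) / 18
Then P(x) = -6·L_0(x) - 3·L_1(x) - 18·L_2(x).
Expanding and collecting terms gives P(x) = -x^2 + 4x - 6.
Check: P(6) = -18. ✓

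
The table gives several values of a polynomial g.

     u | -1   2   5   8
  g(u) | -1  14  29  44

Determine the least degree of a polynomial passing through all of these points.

1

Forward differences of the values at u = -1, 2, 5, 8:
  g  : -1  14  29  44
  Δ  : 15  15  15
  Δ^2: 0  0
  Δ^3: 0
The first differences are constant (15) and nonzero, while all higher differences vanish, so the minimal degree is 1.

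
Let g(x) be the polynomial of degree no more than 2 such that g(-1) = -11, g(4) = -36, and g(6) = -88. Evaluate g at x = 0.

Write g(x) = ax^2 + bx + c. Substituting each data point gives a linear system:
  a - b + c = -11
  16a + 4b + c = -36
  36a + 6b + c = -88
Solving the system yields a = -3, b = 4, c = -4.
So g(x) = -3x^2 + 4x - 4.
Then g(0) = -4.

-4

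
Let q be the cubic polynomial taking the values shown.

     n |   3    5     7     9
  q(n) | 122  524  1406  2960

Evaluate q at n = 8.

2087

Write q(n) = an^3 + bn^2 + cn + d. Substituting each data point gives a linear system:
  27a + 9b + 3c + d = 122
  125a + 25b + 5c + d = 524
  343a + 49b + 7c + d = 1406
  729a + 81b + 9c + d = 2960
Solving the system yields a = 4, b = 0, c = 5, d = -1.
So q(n) = 4n^3 + 5n - 1.
Then q(8) = 2087.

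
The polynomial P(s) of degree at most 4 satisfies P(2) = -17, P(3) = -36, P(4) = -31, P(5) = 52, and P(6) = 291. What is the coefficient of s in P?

1

Write P(s) = as^4 + bs^3 + cs^2 + ds + e. Substituting each data point gives a linear system:
  16a + 8b + 4c + 2d + e = -17
  81a + 27b + 9c + 3d + e = -36
  256a + 64b + 16c + 4d + e = -31
  625a + 125b + 25c + 5d + e = 52
  1296a + 216b + 36c + 6d + e = 291
Solving the system yields a = 1, b = -5, c = 2, d = 1, e = -3.
So P(s) = s⁴ - 5s³ + 2s² + s - 3.
The coefficient of s is 1.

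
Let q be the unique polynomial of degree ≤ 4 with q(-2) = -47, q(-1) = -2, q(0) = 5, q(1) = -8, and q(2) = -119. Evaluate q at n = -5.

-2030

Write q(n) = an^4 + bn^3 + cn^2 + dn + e. Substituting each data point gives a linear system:
  16a - 8b + 4c - 2d + e = -47
  a - b + c - d + e = -2
  e = 5
  a + b + c + d + e = -8
  16a + 8b + 4c + 2d + e = -119
Solving the system yields a = -4, b = -5, c = -6, d = 2, e = 5.
So q(n) = -4n⁴ - 5n³ - 6n² + 2n + 5.
Then q(-5) = -2030.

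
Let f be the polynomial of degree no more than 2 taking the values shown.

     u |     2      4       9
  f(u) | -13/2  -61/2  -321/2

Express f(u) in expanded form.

Using the Lagrange interpolation formula with nodes 2, 4, 9:
  L_0(u) = (u - 4)(u - 9) / 14
  L_1(u) = (u - 2)(u - 9) / -10
  L_2(u) = (u - 2)(u - 4) / 35
Then f(u) = -13/2·L_0(u) - 61/2·L_1(u) - 321/2·L_2(u).
Expanding and collecting terms gives f(u) = -2u² + 3/2.
Check: f(9) = -321/2. ✓

f(u) = -2u^2 + 3/2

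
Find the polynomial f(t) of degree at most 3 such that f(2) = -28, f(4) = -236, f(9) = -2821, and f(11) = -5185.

f(t) = -4t^3 + t^2 + 2t - 4

Write f(t) = at^3 + bt^2 + ct + d. Substituting each data point gives a linear system:
  8a + 4b + 2c + d = -28
  64a + 16b + 4c + d = -236
  729a + 81b + 9c + d = -2821
  1331a + 121b + 11c + d = -5185
Solving the system yields a = -4, b = 1, c = 2, d = -4.
So f(t) = -4t^3 + t^2 + 2t - 4.
Check: f(9) = -2821. ✓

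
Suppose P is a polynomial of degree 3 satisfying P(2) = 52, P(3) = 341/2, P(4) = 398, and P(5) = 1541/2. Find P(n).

P(n) = 6n^3 + (1/2)n^2 + 2n - 2

Using the Lagrange interpolation formula with nodes 2, 3, 4, 5:
  L_0(n) = (n - 3)(n - 4)(n - 5) / -6
  L_1(n) = (n - 2)(n - 4)(n - 5) / 2
  L_2(n) = (n - 2)(n - 3)(n - 5) / -2
  L_3(n) = (n - 2)(n - 3)(n - 4) / 6
Then P(n) = 52·L_0(n) + 341/2·L_1(n) + 398·L_2(n) + 1541/2·L_3(n).
Expanding and collecting terms gives P(n) = 6n^3 + (1/2)n^2 + 2n - 2.
Check: P(3) = 341/2. ✓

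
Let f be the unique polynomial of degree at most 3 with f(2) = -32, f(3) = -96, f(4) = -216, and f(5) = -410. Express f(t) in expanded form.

f(t) = -3t^3 - t^2 - 2t

Using the Lagrange interpolation formula with nodes 2, 3, 4, 5:
  L_0(t) = (t - 3)(t - 4)(t - 5) / -6
  L_1(t) = (t - 2)(t - 4)(t - 5) / 2
  L_2(t) = (t - 2)(t - 3)(t - 5) / -2
  L_3(t) = (t - 2)(t - 3)(t - 4) / 6
Then f(t) = -32·L_0(t) - 96·L_1(t) - 216·L_2(t) - 410·L_3(t).
Expanding and collecting terms gives f(t) = -3t³ - t² - 2t.
Check: f(4) = -216. ✓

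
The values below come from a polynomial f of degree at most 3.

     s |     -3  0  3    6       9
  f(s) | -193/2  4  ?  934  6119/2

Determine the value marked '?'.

On equispaced nodes a degree-3 polynomial has vanishing fourth forward difference, so
  f(-3) - 4·f(0) + 6·f(3) - 4·f(6) + f(9) = 0.
Substituting the known values and solving for f(3):
  6·f(3) = 789
  f(3) = 263/2.

263/2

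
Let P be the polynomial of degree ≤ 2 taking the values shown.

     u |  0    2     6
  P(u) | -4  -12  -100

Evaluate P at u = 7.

Using the Lagrange interpolation formula with nodes 0, 2, 6:
  L_0(u) = (u - 2)(u - 6) / 12
  L_1(u) = u(u - 6) / -8
  L_2(u) = u(u - 2) / 24
Then P(u) = -4·L_0(u) - 12·L_1(u) - 100·L_2(u).
Expanding and collecting terms gives P(u) = -3u^2 + 2u - 4.
Evaluating at u = 7: P(7) = -137.

-137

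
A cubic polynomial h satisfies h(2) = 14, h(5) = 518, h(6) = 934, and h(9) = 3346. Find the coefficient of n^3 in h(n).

Write h(n) = an^3 + bn^2 + cn + d. Substituting each data point gives a linear system:
  8a + 4b + 2c + d = 14
  125a + 25b + 5c + d = 518
  216a + 36b + 6c + d = 934
  729a + 81b + 9c + d = 3346
Solving the system yields a = 5, b = -3, c = -6, d = -2.
So h(n) = 5n^3 - 3n^2 - 6n - 2.
The leading coefficient is 5.

5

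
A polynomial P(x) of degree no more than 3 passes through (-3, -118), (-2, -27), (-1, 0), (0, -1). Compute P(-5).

Using the Lagrange interpolation formula with nodes -3, -2, -1, 0:
  L_0(x) = (x + 2)(x + 1)x / -6
  L_1(x) = (x + 3)(x + 1)x / 2
  L_2(x) = (x + 3)(x + 2)x / -2
  L_3(x) = (x + 3)(x + 2)(x + 1) / 6
Then P(x) = -118·L_0(x) - 27·L_1(x) + 0·L_2(x) - 1·L_3(x).
Expanding and collecting terms gives P(x) = 6x³ + 4x² - 3x - 1.
Evaluating at x = -5: P(-5) = -636.

-636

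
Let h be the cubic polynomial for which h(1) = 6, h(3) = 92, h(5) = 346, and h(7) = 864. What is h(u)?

Write h(u) = au^3 + bu^2 + cu + d. Substituting each data point gives a linear system:
  a + b + c + d = 6
  27a + 9b + 3c + d = 92
  125a + 25b + 5c + d = 346
  343a + 49b + 7c + d = 864
Solving the system yields a = 2, b = 3, c = 5, d = -4.
So h(u) = 2u^3 + 3u^2 + 5u - 4.
Check: h(1) = 6. ✓

h(u) = 2u^3 + 3u^2 + 5u - 4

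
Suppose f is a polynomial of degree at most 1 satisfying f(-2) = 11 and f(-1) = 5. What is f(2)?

Using the Lagrange interpolation formula with nodes -2, -1:
  L_0(u) = (u + 1) / -1
  L_1(u) = (u + 2) / 1
Then f(u) = 11·L_0(u) + 5·L_1(u).
Expanding and collecting terms gives f(u) = -6u - 1.
Evaluating at u = 2: f(2) = -13.

-13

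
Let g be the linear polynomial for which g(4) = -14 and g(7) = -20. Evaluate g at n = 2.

-10

Write g(n) = an + b. Substituting each data point gives a linear system:
  4a + b = -14
  7a + b = -20
Solving the system yields a = -2, b = -6.
So g(n) = -2n - 6.
Then g(2) = -10.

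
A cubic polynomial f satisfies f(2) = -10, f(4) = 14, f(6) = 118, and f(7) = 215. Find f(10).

Using the Lagrange interpolation formula with nodes 2, 4, 6, 7:
  L_0(x) = (x - 4)(x - 6)(x - 7) / -40
  L_1(x) = (x - 2)(x - 6)(x - 7) / 12
  L_2(x) = (x - 2)(x - 4)(x - 7) / -8
  L_3(x) = (x - 2)(x - 4)(x - 6) / 15
Then f(x) = -10·L_0(x) + 14·L_1(x) + 118·L_2(x) + 215·L_3(x).
Expanding and collecting terms gives f(x) = x^3 - 2x^2 - 4x - 2.
Evaluating at x = 10: f(10) = 758.

758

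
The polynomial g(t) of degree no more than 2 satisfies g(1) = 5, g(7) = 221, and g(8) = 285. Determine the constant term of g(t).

-3

Write g(t) = at^2 + bt + c. Substituting each data point gives a linear system:
  a + b + c = 5
  49a + 7b + c = 221
  64a + 8b + c = 285
Solving the system yields a = 4, b = 4, c = -3.
So g(t) = 4t² + 4t - 3.
The constant term is -3.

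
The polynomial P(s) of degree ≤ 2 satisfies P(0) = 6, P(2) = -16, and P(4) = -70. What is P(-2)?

Write P(s) = as^2 + bs + c. Substituting each data point gives a linear system:
  c = 6
  4a + 2b + c = -16
  16a + 4b + c = -70
Solving the system yields a = -4, b = -3, c = 6.
So P(s) = -4s^2 - 3s + 6.
Then P(-2) = -4.

-4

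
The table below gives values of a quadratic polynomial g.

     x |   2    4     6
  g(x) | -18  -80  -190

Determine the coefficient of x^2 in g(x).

Write g(x) = ax^2 + bx + c. Substituting each data point gives a linear system:
  4a + 2b + c = -18
  16a + 4b + c = -80
  36a + 6b + c = -190
Solving the system yields a = -6, b = 5, c = -4.
So g(x) = -6x^2 + 5x - 4.
The leading coefficient is -6.

-6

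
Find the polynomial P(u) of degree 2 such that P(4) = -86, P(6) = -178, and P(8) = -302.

P(u) = -4u^2 - 6u + 2

Write P(u) = au^2 + bu + c. Substituting each data point gives a linear system:
  16a + 4b + c = -86
  36a + 6b + c = -178
  64a + 8b + c = -302
Solving the system yields a = -4, b = -6, c = 2.
So P(u) = -4u^2 - 6u + 2.
Check: P(8) = -302. ✓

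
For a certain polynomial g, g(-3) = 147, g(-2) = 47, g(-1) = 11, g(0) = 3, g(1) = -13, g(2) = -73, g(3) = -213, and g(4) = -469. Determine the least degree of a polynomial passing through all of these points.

3

Forward differences of the values at t = -3, -2, -1, 0, 1, 2, 3, 4:
  g  : 147  47  11  3  -13  -73  -213  -469
  Δ  : -100  -36  -8  -16  -60  -140  -256
  Δ^2: 64  28  -8  -44  -80  -116
  Δ^3: -36  -36  -36  -36  -36
  Δ^4: 0  0  0  0
  Δ^5: 0  0  0
  Δ^6: 0  0
  Δ^7: 0
The third differences are constant (-36) and nonzero, while all higher differences vanish, so the minimal degree is 3.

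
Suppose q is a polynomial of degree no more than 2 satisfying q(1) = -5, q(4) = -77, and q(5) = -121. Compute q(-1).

Using the Lagrange interpolation formula with nodes 1, 4, 5:
  L_0(t) = (t - 4)(t - 5) / 12
  L_1(t) = (t - 1)(t - 5) / -3
  L_2(t) = (t - 1)(t - 4) / 4
Then q(t) = -5·L_0(t) - 77·L_1(t) - 121·L_2(t).
Expanding and collecting terms gives q(t) = -5t^2 + t - 1.
Evaluating at t = -1: q(-1) = -7.

-7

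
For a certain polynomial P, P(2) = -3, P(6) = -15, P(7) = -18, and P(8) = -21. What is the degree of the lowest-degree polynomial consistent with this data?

1

Divided differences on the nodes 2, 6, 7, 8:
  order 0: -3  -15  -18  -21
  order 1: -3  -3  -3
  order 2: 0  0
  order 3: 0
The order-1 divided differences are all -3 (nonzero) and every higher order vanishes, so the data lies on a polynomial of degree exactly 1.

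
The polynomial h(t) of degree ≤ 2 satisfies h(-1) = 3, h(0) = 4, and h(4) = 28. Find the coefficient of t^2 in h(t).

1

Write h(t) = at^2 + bt + c. Substituting each data point gives a linear system:
  a - b + c = 3
  c = 4
  16a + 4b + c = 28
Solving the system yields a = 1, b = 2, c = 4.
So h(t) = t^2 + 2t + 4.
The leading coefficient is 1.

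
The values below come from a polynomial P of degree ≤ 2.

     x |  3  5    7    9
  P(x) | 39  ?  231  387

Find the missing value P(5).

On equispaced nodes a degree-2 polynomial has vanishing third forward difference, so
  - P(3) + 3·P(5) - 3·P(7) + P(9) = 0.
Substituting the known values and solving for P(5):
  3·P(5) = 345
  P(5) = 115.

115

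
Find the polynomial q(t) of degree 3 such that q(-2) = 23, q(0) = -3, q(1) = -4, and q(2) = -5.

Using the Lagrange interpolation formula with nodes -2, 0, 1, 2:
  L_0(t) = t(t - 1)(t - 2) / -24
  L_1(t) = (t + 2)(t - 1)(t - 2) / 4
  L_2(t) = (t + 2)t(t - 2) / -3
  L_3(t) = (t + 2)t(t - 1) / 8
Then q(t) = 23·L_0(t) - 3·L_1(t) - 4·L_2(t) - 5·L_3(t).
Expanding and collecting terms gives q(t) = -t^3 + 3t^2 - 3t - 3.
Check: q(2) = -5. ✓

q(t) = -t^3 + 3t^2 - 3t - 3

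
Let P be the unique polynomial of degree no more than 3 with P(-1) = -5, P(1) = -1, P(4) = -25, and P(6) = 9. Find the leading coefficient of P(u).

Write P(u) = au^3 + bu^2 + cu + d. Substituting each data point gives a linear system:
  -a + b - c + d = -5
  a + b + c + d = -1
  64a + 16b + 4c + d = -25
  216a + 36b + 6c + d = 9
Solving the system yields a = 1, b = -6, c = 1, d = 3.
So P(u) = u³ - 6u² + u + 3.
The leading coefficient is 1.

1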